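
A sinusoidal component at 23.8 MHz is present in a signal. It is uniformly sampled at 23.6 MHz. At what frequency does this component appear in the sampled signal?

23.8 MHz mod fs = 0.2 MHz.
0.2 MHz ≤ fs/2 = 11.8 MHz, appears at 0.2 MHz.

0.2 MHz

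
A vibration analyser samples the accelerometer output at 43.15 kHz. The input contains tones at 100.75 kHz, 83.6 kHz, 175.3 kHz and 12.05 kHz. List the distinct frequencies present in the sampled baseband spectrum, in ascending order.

fs/2 = 21.575 kHz.
100.75 kHz mod fs = 14.45 kHz.
14.45 kHz ≤ fs/2 = 21.575 kHz, appears at 14.45 kHz.
83.6 kHz mod fs = 40.45 kHz.
40.45 kHz > fs/2 = 21.575 kHz, folds to fs − 40.45 kHz = 2.7 kHz.
175.3 kHz mod fs = 2.7 kHz.
2.7 kHz ≤ fs/2 = 21.575 kHz, appears at 2.7 kHz.
12.05 kHz ≤ fs/2 = 21.575 kHz, passes unchanged.
Distinct values: {2.7 kHz, 12.05 kHz, 14.45 kHz}.

2.7 kHz, 12.05 kHz, 14.45 kHz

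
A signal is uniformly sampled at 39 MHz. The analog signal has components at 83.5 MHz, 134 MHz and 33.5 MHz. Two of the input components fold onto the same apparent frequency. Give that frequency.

5.5 MHz

fs/2 = 19.5 MHz.
83.5 MHz mod fs = 5.5 MHz.
5.5 MHz ≤ fs/2 = 19.5 MHz, appears at 5.5 MHz.
134 MHz mod fs = 17 MHz.
17 MHz ≤ fs/2 = 19.5 MHz, appears at 17 MHz.
33.5 MHz > fs/2 = 19.5 MHz, folds to fs − 33.5 MHz = 5.5 MHz.
33.5 MHz and 83.5 MHz both map to 5.5 MHz.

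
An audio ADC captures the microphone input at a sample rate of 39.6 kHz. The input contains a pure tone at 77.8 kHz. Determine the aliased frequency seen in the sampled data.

77.8 kHz mod fs = 38.2 kHz.
38.2 kHz > fs/2 = 19.8 kHz, folds to fs − 38.2 kHz = 1.4 kHz.

1.4 kHz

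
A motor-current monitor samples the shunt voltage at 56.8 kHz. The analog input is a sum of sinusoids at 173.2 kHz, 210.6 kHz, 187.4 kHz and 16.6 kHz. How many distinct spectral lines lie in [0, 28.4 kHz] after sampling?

3

fs/2 = 28.4 kHz.
173.2 kHz mod fs = 2.8 kHz.
2.8 kHz ≤ fs/2 = 28.4 kHz, appears at 2.8 kHz.
210.6 kHz mod fs = 40.2 kHz.
40.2 kHz > fs/2 = 28.4 kHz, folds to fs − 40.2 kHz = 16.6 kHz.
187.4 kHz mod fs = 17 kHz.
17 kHz ≤ fs/2 = 28.4 kHz, appears at 17 kHz.
16.6 kHz ≤ fs/2 = 28.4 kHz, passes unchanged.
Distinct values: {2.8 kHz, 16.6 kHz, 17 kHz} → 3.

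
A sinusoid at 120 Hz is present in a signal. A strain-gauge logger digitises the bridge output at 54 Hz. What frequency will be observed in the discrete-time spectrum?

12 Hz

120 Hz mod fs = 12 Hz.
12 Hz ≤ fs/2 = 27 Hz, appears at 12 Hz.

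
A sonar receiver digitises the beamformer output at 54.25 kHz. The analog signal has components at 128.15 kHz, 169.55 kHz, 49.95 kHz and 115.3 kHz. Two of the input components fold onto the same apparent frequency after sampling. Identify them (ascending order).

fs/2 = 27.125 kHz.
128.15 kHz mod fs = 19.65 kHz.
19.65 kHz ≤ fs/2 = 27.125 kHz, appears at 19.65 kHz.
169.55 kHz mod fs = 6.8 kHz.
6.8 kHz ≤ fs/2 = 27.125 kHz, appears at 6.8 kHz.
49.95 kHz > fs/2 = 27.125 kHz, folds to fs − 49.95 kHz = 4.3 kHz.
115.3 kHz mod fs = 6.8 kHz.
6.8 kHz ≤ fs/2 = 27.125 kHz, appears at 6.8 kHz.
115.3 kHz and 169.55 kHz both map to 6.8 kHz.

115.3 kHz, 169.55 kHz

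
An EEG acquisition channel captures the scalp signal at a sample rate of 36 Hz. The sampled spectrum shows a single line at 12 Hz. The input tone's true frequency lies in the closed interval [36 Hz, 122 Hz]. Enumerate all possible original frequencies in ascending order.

48 Hz, 60 Hz, 84 Hz, 96 Hz, 120 Hz

Frequencies that alias to 12 Hz are k·fs ± 12 Hz for integer k ≥ 0.
k=0: 12 Hz.
k=1: 24 Hz, 48 Hz.
k=2: 60 Hz, 84 Hz.
k=3: 96 Hz, 120 Hz.
k=4: 132 Hz, 156 Hz.
Within [36 Hz, 122 Hz]: 48 Hz, 60 Hz, 84 Hz, 96 Hz, 120 Hz.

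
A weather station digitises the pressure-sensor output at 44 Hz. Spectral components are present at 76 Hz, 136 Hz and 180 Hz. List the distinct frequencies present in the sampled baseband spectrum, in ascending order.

fs/2 = 22 Hz.
76 Hz mod fs = 32 Hz.
32 Hz > fs/2 = 22 Hz, folds to fs − 32 Hz = 12 Hz.
136 Hz mod fs = 4 Hz.
4 Hz ≤ fs/2 = 22 Hz, appears at 4 Hz.
180 Hz mod fs = 4 Hz.
4 Hz ≤ fs/2 = 22 Hz, appears at 4 Hz.
Distinct values: {4 Hz, 12 Hz}.

4 Hz, 12 Hz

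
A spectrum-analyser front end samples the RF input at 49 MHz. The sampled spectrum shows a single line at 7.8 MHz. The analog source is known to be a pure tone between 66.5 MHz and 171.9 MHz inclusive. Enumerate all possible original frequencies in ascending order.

90.2 MHz, 105.8 MHz, 139.2 MHz, 154.8 MHz

Frequencies that alias to 7.8 MHz are k·fs ± 7.8 MHz for integer k ≥ 0.
k=0: 7.8 MHz.
k=1: 41.2 MHz, 56.8 MHz.
k=2: 90.2 MHz, 105.8 MHz.
k=3: 139.2 MHz, 154.8 MHz.
k=4: 188.2 MHz, 203.8 MHz.
Within [66.5 MHz, 171.9 MHz]: 90.2 MHz, 105.8 MHz, 139.2 MHz, 154.8 MHz.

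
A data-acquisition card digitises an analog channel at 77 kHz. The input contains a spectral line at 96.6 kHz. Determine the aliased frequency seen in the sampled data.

19.6 kHz

96.6 kHz mod fs = 19.6 kHz.
19.6 kHz ≤ fs/2 = 38.5 kHz, appears at 19.6 kHz.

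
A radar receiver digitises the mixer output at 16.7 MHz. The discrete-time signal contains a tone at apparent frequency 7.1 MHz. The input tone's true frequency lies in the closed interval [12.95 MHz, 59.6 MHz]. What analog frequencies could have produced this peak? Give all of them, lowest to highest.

Frequencies that alias to 7.1 MHz are k·fs ± 7.1 MHz for integer k ≥ 0.
k=0: 7.1 MHz.
k=1: 9.6 MHz, 23.8 MHz.
k=2: 26.3 MHz, 40.5 MHz.
k=3: 43 MHz, 57.2 MHz.
k=4: 59.7 MHz, 73.9 MHz.
Within [12.95 MHz, 59.6 MHz]: 23.8 MHz, 26.3 MHz, 40.5 MHz, 43 MHz, 57.2 MHz.

23.8 MHz, 26.3 MHz, 40.5 MHz, 43 MHz, 57.2 MHz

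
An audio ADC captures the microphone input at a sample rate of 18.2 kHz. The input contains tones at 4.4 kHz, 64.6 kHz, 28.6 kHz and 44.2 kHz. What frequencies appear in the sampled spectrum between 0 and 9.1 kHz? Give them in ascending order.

4.4 kHz, 7.8 kHz, 8.2 kHz

fs/2 = 9.1 kHz.
4.4 kHz ≤ fs/2 = 9.1 kHz, passes unchanged.
64.6 kHz mod fs = 10 kHz.
10 kHz > fs/2 = 9.1 kHz, folds to fs − 10 kHz = 8.2 kHz.
28.6 kHz mod fs = 10.4 kHz.
10.4 kHz > fs/2 = 9.1 kHz, folds to fs − 10.4 kHz = 7.8 kHz.
44.2 kHz mod fs = 7.8 kHz.
7.8 kHz ≤ fs/2 = 9.1 kHz, appears at 7.8 kHz.
Distinct values: {4.4 kHz, 7.8 kHz, 8.2 kHz}.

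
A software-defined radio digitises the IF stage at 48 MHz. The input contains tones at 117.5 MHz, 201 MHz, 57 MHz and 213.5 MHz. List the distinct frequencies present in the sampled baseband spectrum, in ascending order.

fs/2 = 24 MHz.
117.5 MHz mod fs = 21.5 MHz.
21.5 MHz ≤ fs/2 = 24 MHz, appears at 21.5 MHz.
201 MHz mod fs = 9 MHz.
9 MHz ≤ fs/2 = 24 MHz, appears at 9 MHz.
57 MHz mod fs = 9 MHz.
9 MHz ≤ fs/2 = 24 MHz, appears at 9 MHz.
213.5 MHz mod fs = 21.5 MHz.
21.5 MHz ≤ fs/2 = 24 MHz, appears at 21.5 MHz.
Distinct values: {9 MHz, 21.5 MHz}.

9 MHz, 21.5 MHz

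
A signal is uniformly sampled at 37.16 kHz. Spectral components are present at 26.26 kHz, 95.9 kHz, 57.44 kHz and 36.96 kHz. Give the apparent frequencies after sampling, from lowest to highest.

fs/2 = 18.58 kHz.
26.26 kHz > fs/2 = 18.58 kHz, folds to fs − 26.26 kHz = 10.9 kHz.
95.9 kHz mod fs = 21.58 kHz.
21.58 kHz > fs/2 = 18.58 kHz, folds to fs − 21.58 kHz = 15.58 kHz.
57.44 kHz mod fs = 20.28 kHz.
20.28 kHz > fs/2 = 18.58 kHz, folds to fs − 20.28 kHz = 16.88 kHz.
36.96 kHz > fs/2 = 18.58 kHz, folds to fs − 36.96 kHz = 0.2 kHz.
Distinct values: {0.2 kHz, 10.9 kHz, 15.58 kHz, 16.88 kHz}.

0.2 kHz, 10.9 kHz, 15.58 kHz, 16.88 kHz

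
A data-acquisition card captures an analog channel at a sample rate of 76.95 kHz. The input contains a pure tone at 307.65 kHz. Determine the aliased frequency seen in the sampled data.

307.65 kHz mod fs = 76.8 kHz.
76.8 kHz > fs/2 = 38.475 kHz, folds to fs − 76.8 kHz = 0.15 kHz.

0.15 kHz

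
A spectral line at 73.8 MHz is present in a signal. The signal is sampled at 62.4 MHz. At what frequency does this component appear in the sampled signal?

11.4 MHz

73.8 MHz mod fs = 11.4 MHz.
11.4 MHz ≤ fs/2 = 31.2 MHz, appears at 11.4 MHz.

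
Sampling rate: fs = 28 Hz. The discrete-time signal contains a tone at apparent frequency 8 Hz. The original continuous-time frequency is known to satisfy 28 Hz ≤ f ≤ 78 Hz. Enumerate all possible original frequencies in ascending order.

36 Hz, 48 Hz, 64 Hz, 76 Hz

Frequencies that alias to 8 Hz are k·fs ± 8 Hz for integer k ≥ 0.
k=0: 8 Hz.
k=1: 20 Hz, 36 Hz.
k=2: 48 Hz, 64 Hz.
k=3: 76 Hz, 92 Hz.
k=4: 104 Hz, 120 Hz.
Within [28 Hz, 78 Hz]: 36 Hz, 48 Hz, 64 Hz, 76 Hz.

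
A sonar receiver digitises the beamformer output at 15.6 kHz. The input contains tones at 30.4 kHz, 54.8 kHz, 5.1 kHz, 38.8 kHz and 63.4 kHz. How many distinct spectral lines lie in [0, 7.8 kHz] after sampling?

fs/2 = 7.8 kHz.
30.4 kHz mod fs = 14.8 kHz.
14.8 kHz > fs/2 = 7.8 kHz, folds to fs − 14.8 kHz = 0.8 kHz.
54.8 kHz mod fs = 8 kHz.
8 kHz > fs/2 = 7.8 kHz, folds to fs − 8 kHz = 7.6 kHz.
5.1 kHz ≤ fs/2 = 7.8 kHz, passes unchanged.
38.8 kHz mod fs = 7.6 kHz.
7.6 kHz ≤ fs/2 = 7.8 kHz, appears at 7.6 kHz.
63.4 kHz mod fs = 1 kHz.
1 kHz ≤ fs/2 = 7.8 kHz, appears at 1 kHz.
Distinct values: {0.8 kHz, 1 kHz, 5.1 kHz, 7.6 kHz} → 4.

4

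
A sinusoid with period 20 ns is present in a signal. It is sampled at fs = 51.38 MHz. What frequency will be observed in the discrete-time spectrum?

1.38 MHz

T = 20 ns → f = 1/T = 50 MHz.
50 MHz > fs/2 = 25.69 MHz, folds to fs − 50 MHz = 1.38 MHz.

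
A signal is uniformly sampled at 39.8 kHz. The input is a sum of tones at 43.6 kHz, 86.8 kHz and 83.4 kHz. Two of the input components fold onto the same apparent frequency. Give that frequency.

3.8 kHz

fs/2 = 19.9 kHz.
43.6 kHz mod fs = 3.8 kHz.
3.8 kHz ≤ fs/2 = 19.9 kHz, appears at 3.8 kHz.
86.8 kHz mod fs = 7.2 kHz.
7.2 kHz ≤ fs/2 = 19.9 kHz, appears at 7.2 kHz.
83.4 kHz mod fs = 3.8 kHz.
3.8 kHz ≤ fs/2 = 19.9 kHz, appears at 3.8 kHz.
43.6 kHz and 83.4 kHz both map to 3.8 kHz.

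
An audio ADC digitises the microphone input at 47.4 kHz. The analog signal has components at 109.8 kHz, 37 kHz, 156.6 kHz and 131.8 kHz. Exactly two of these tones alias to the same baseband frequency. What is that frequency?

fs/2 = 23.7 kHz.
109.8 kHz mod fs = 15 kHz.
15 kHz ≤ fs/2 = 23.7 kHz, appears at 15 kHz.
37 kHz > fs/2 = 23.7 kHz, folds to fs − 37 kHz = 10.4 kHz.
156.6 kHz mod fs = 14.4 kHz.
14.4 kHz ≤ fs/2 = 23.7 kHz, appears at 14.4 kHz.
131.8 kHz mod fs = 37 kHz.
37 kHz > fs/2 = 23.7 kHz, folds to fs − 37 kHz = 10.4 kHz.
37 kHz and 131.8 kHz both map to 10.4 kHz.

10.4 kHz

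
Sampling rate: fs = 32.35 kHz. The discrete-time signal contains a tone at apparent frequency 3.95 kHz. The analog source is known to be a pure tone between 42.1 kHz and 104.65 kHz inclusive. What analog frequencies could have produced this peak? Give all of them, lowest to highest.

60.75 kHz, 68.65 kHz, 93.1 kHz, 101 kHz

Frequencies that alias to 3.95 kHz are k·fs ± 3.95 kHz for integer k ≥ 0.
k=0: 3.95 kHz.
k=1: 28.4 kHz, 36.3 kHz.
k=2: 60.75 kHz, 68.65 kHz.
k=3: 93.1 kHz, 101 kHz.
k=4: 125.45 kHz, 133.35 kHz.
Within [42.1 kHz, 104.65 kHz]: 60.75 kHz, 68.65 kHz, 93.1 kHz, 101 kHz.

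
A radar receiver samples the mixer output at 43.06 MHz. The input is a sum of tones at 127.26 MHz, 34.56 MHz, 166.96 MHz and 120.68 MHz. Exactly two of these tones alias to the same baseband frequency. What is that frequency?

8.5 MHz

fs/2 = 21.53 MHz.
127.26 MHz mod fs = 41.14 MHz.
41.14 MHz > fs/2 = 21.53 MHz, folds to fs − 41.14 MHz = 1.92 MHz.
34.56 MHz > fs/2 = 21.53 MHz, folds to fs − 34.56 MHz = 8.5 MHz.
166.96 MHz mod fs = 37.78 MHz.
37.78 MHz > fs/2 = 21.53 MHz, folds to fs − 37.78 MHz = 5.28 MHz.
120.68 MHz mod fs = 34.56 MHz.
34.56 MHz > fs/2 = 21.53 MHz, folds to fs − 34.56 MHz = 8.5 MHz.
34.56 MHz and 120.68 MHz both map to 8.5 MHz.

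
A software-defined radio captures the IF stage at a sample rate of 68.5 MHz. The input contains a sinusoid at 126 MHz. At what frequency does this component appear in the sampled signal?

11 MHz

126 MHz mod fs = 57.5 MHz.
57.5 MHz > fs/2 = 34.25 MHz, folds to fs − 57.5 MHz = 11 MHz.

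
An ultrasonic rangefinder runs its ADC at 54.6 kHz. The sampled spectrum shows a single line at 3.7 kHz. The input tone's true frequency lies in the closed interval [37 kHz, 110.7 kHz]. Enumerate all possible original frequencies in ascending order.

Frequencies that alias to 3.7 kHz are k·fs ± 3.7 kHz for integer k ≥ 0.
k=0: 3.7 kHz.
k=1: 50.9 kHz, 58.3 kHz.
k=2: 105.5 kHz, 112.9 kHz.
k=3: 160.1 kHz, 167.5 kHz.
Within [37 kHz, 110.7 kHz]: 50.9 kHz, 58.3 kHz, 105.5 kHz.

50.9 kHz, 58.3 kHz, 105.5 kHz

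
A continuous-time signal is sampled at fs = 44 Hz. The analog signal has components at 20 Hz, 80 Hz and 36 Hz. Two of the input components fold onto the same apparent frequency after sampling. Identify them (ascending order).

fs/2 = 22 Hz.
20 Hz ≤ fs/2 = 22 Hz, passes unchanged.
80 Hz mod fs = 36 Hz.
36 Hz > fs/2 = 22 Hz, folds to fs − 36 Hz = 8 Hz.
36 Hz > fs/2 = 22 Hz, folds to fs − 36 Hz = 8 Hz.
36 Hz and 80 Hz both map to 8 Hz.

36 Hz, 80 Hz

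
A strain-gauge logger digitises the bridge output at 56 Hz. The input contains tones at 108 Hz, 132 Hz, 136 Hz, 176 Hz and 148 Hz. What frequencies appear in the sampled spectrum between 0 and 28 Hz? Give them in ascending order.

4 Hz, 8 Hz, 20 Hz, 24 Hz

fs/2 = 28 Hz.
108 Hz mod fs = 52 Hz.
52 Hz > fs/2 = 28 Hz, folds to fs − 52 Hz = 4 Hz.
132 Hz mod fs = 20 Hz.
20 Hz ≤ fs/2 = 28 Hz, appears at 20 Hz.
136 Hz mod fs = 24 Hz.
24 Hz ≤ fs/2 = 28 Hz, appears at 24 Hz.
176 Hz mod fs = 8 Hz.
8 Hz ≤ fs/2 = 28 Hz, appears at 8 Hz.
148 Hz mod fs = 36 Hz.
36 Hz > fs/2 = 28 Hz, folds to fs − 36 Hz = 20 Hz.
Distinct values: {4 Hz, 8 Hz, 20 Hz, 24 Hz}.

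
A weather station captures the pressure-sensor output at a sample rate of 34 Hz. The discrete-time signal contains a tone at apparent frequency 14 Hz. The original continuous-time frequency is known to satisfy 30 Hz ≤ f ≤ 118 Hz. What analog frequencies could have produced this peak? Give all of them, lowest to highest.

48 Hz, 54 Hz, 82 Hz, 88 Hz, 116 Hz

Frequencies that alias to 14 Hz are k·fs ± 14 Hz for integer k ≥ 0.
k=0: 14 Hz.
k=1: 20 Hz, 48 Hz.
k=2: 54 Hz, 82 Hz.
k=3: 88 Hz, 116 Hz.
k=4: 122 Hz, 150 Hz.
Within [30 Hz, 118 Hz]: 48 Hz, 54 Hz, 82 Hz, 88 Hz, 116 Hz.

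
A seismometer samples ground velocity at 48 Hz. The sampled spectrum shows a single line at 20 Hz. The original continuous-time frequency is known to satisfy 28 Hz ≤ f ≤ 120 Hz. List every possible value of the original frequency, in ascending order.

28 Hz, 68 Hz, 76 Hz, 116 Hz

Frequencies that alias to 20 Hz are k·fs ± 20 Hz for integer k ≥ 0.
k=0: 20 Hz.
k=1: 28 Hz, 68 Hz.
k=2: 76 Hz, 116 Hz.
k=3: 124 Hz, 164 Hz.
Within [28 Hz, 120 Hz]: 28 Hz, 68 Hz, 76 Hz, 116 Hz.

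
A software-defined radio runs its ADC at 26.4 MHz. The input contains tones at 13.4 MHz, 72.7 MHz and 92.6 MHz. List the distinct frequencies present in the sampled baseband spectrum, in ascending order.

6.5 MHz, 13 MHz

fs/2 = 13.2 MHz.
13.4 MHz > fs/2 = 13.2 MHz, folds to fs − 13.4 MHz = 13 MHz.
72.7 MHz mod fs = 19.9 MHz.
19.9 MHz > fs/2 = 13.2 MHz, folds to fs − 19.9 MHz = 6.5 MHz.
92.6 MHz mod fs = 13.4 MHz.
13.4 MHz > fs/2 = 13.2 MHz, folds to fs − 13.4 MHz = 13 MHz.
Distinct values: {6.5 MHz, 13 MHz}.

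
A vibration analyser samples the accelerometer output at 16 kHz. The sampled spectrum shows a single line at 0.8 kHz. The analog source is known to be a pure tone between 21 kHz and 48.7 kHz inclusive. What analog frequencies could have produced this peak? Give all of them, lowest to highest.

Frequencies that alias to 0.8 kHz are k·fs ± 0.8 kHz for integer k ≥ 0.
k=0: 0.8 kHz.
k=1: 15.2 kHz, 16.8 kHz.
k=2: 31.2 kHz, 32.8 kHz.
k=3: 47.2 kHz, 48.8 kHz.
k=4: 63.2 kHz, 64.8 kHz.
Within [21 kHz, 48.7 kHz]: 31.2 kHz, 32.8 kHz, 47.2 kHz.

31.2 kHz, 32.8 kHz, 47.2 kHz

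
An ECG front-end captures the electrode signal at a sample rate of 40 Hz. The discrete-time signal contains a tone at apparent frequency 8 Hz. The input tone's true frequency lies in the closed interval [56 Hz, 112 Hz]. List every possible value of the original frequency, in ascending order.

Frequencies that alias to 8 Hz are k·fs ± 8 Hz for integer k ≥ 0.
k=0: 8 Hz.
k=1: 32 Hz, 48 Hz.
k=2: 72 Hz, 88 Hz.
k=3: 112 Hz, 128 Hz.
k=4: 152 Hz, 168 Hz.
Within [56 Hz, 112 Hz]: 72 Hz, 88 Hz, 112 Hz.

72 Hz, 88 Hz, 112 Hz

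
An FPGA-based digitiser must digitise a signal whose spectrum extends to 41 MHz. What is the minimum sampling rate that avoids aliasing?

82 MHz

Nyquist rate = 2 × 41 MHz = 82 MHz.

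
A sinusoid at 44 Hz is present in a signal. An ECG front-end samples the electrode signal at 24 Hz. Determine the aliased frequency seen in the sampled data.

44 Hz mod fs = 20 Hz.
20 Hz > fs/2 = 12 Hz, folds to fs − 20 Hz = 4 Hz.

4 Hz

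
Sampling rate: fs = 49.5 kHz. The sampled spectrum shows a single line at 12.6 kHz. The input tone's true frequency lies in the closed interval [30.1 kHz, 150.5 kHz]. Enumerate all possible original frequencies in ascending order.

36.9 kHz, 62.1 kHz, 86.4 kHz, 111.6 kHz, 135.9 kHz

Frequencies that alias to 12.6 kHz are k·fs ± 12.6 kHz for integer k ≥ 0.
k=0: 12.6 kHz.
k=1: 36.9 kHz, 62.1 kHz.
k=2: 86.4 kHz, 111.6 kHz.
k=3: 135.9 kHz, 161.1 kHz.
k=4: 185.4 kHz, 210.6 kHz.
Within [30.1 kHz, 150.5 kHz]: 36.9 kHz, 62.1 kHz, 86.4 kHz, 111.6 kHz, 135.9 kHz.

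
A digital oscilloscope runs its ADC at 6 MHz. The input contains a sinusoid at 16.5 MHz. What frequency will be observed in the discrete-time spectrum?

16.5 MHz mod fs = 4.5 MHz.
4.5 MHz > fs/2 = 3 MHz, folds to fs − 4.5 MHz = 1.5 MHz.

1.5 MHz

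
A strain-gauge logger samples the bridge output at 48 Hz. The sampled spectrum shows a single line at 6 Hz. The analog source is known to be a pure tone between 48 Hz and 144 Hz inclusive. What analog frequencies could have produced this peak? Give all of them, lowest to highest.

Frequencies that alias to 6 Hz are k·fs ± 6 Hz for integer k ≥ 0.
k=0: 6 Hz.
k=1: 42 Hz, 54 Hz.
k=2: 90 Hz, 102 Hz.
k=3: 138 Hz, 150 Hz.
k=4: 186 Hz, 198 Hz.
Within [48 Hz, 144 Hz]: 54 Hz, 90 Hz, 102 Hz, 138 Hz.

54 Hz, 90 Hz, 102 Hz, 138 Hz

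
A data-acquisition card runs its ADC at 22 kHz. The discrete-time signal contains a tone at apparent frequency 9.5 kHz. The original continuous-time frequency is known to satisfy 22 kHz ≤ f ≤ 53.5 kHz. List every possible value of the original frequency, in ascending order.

31.5 kHz, 34.5 kHz, 53.5 kHz

Frequencies that alias to 9.5 kHz are k·fs ± 9.5 kHz for integer k ≥ 0.
k=0: 9.5 kHz.
k=1: 12.5 kHz, 31.5 kHz.
k=2: 34.5 kHz, 53.5 kHz.
k=3: 56.5 kHz, 75.5 kHz.
Within [22 kHz, 53.5 kHz]: 31.5 kHz, 34.5 kHz, 53.5 kHz.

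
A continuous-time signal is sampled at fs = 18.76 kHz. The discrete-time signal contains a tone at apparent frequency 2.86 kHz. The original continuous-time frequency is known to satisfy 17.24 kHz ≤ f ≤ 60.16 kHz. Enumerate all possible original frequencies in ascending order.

21.62 kHz, 34.66 kHz, 40.38 kHz, 53.42 kHz, 59.14 kHz

Frequencies that alias to 2.86 kHz are k·fs ± 2.86 kHz for integer k ≥ 0.
k=0: 2.86 kHz.
k=1: 15.9 kHz, 21.62 kHz.
k=2: 34.66 kHz, 40.38 kHz.
k=3: 53.42 kHz, 59.14 kHz.
k=4: 72.18 kHz, 77.9 kHz.
Within [17.24 kHz, 60.16 kHz]: 21.62 kHz, 34.66 kHz, 40.38 kHz, 53.42 kHz, 59.14 kHz.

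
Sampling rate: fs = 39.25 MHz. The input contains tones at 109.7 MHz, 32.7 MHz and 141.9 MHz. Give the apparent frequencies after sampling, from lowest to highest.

6.55 MHz, 8.05 MHz, 15.1 MHz

fs/2 = 19.625 MHz.
109.7 MHz mod fs = 31.2 MHz.
31.2 MHz > fs/2 = 19.625 MHz, folds to fs − 31.2 MHz = 8.05 MHz.
32.7 MHz > fs/2 = 19.625 MHz, folds to fs − 32.7 MHz = 6.55 MHz.
141.9 MHz mod fs = 24.15 MHz.
24.15 MHz > fs/2 = 19.625 MHz, folds to fs − 24.15 MHz = 15.1 MHz.
Distinct values: {6.55 MHz, 8.05 MHz, 15.1 MHz}.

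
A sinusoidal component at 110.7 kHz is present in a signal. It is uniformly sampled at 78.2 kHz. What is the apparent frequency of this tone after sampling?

32.5 kHz

110.7 kHz mod fs = 32.5 kHz.
32.5 kHz ≤ fs/2 = 39.1 kHz, appears at 32.5 kHz.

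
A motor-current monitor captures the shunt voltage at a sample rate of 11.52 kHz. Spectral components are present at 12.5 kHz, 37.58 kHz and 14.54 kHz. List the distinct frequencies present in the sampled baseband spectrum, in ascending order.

0.98 kHz, 3.02 kHz

fs/2 = 5.76 kHz.
12.5 kHz mod fs = 0.98 kHz.
0.98 kHz ≤ fs/2 = 5.76 kHz, appears at 0.98 kHz.
37.58 kHz mod fs = 3.02 kHz.
3.02 kHz ≤ fs/2 = 5.76 kHz, appears at 3.02 kHz.
14.54 kHz mod fs = 3.02 kHz.
3.02 kHz ≤ fs/2 = 5.76 kHz, appears at 3.02 kHz.
Distinct values: {0.98 kHz, 3.02 kHz}.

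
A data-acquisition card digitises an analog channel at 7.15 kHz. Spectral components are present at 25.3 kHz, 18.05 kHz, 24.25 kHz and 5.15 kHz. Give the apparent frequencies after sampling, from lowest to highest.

2 kHz, 2.8 kHz, 3.3 kHz, 3.4 kHz

fs/2 = 3.575 kHz.
25.3 kHz mod fs = 3.85 kHz.
3.85 kHz > fs/2 = 3.575 kHz, folds to fs − 3.85 kHz = 3.3 kHz.
18.05 kHz mod fs = 3.75 kHz.
3.75 kHz > fs/2 = 3.575 kHz, folds to fs − 3.75 kHz = 3.4 kHz.
24.25 kHz mod fs = 2.8 kHz.
2.8 kHz ≤ fs/2 = 3.575 kHz, appears at 2.8 kHz.
5.15 kHz > fs/2 = 3.575 kHz, folds to fs − 5.15 kHz = 2 kHz.
Distinct values: {2 kHz, 2.8 kHz, 3.3 kHz, 3.4 kHz}.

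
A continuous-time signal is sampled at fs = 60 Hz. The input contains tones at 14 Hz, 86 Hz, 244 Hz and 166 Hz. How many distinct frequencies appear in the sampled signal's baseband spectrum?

3

fs/2 = 30 Hz.
14 Hz ≤ fs/2 = 30 Hz, passes unchanged.
86 Hz mod fs = 26 Hz.
26 Hz ≤ fs/2 = 30 Hz, appears at 26 Hz.
244 Hz mod fs = 4 Hz.
4 Hz ≤ fs/2 = 30 Hz, appears at 4 Hz.
166 Hz mod fs = 46 Hz.
46 Hz > fs/2 = 30 Hz, folds to fs − 46 Hz = 14 Hz.
Distinct values: {4 Hz, 14 Hz, 26 Hz} → 3.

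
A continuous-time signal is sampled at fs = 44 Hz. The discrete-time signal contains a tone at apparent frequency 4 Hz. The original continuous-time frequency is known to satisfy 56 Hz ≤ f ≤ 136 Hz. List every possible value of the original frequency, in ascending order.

Frequencies that alias to 4 Hz are k·fs ± 4 Hz for integer k ≥ 0.
k=0: 4 Hz.
k=1: 40 Hz, 48 Hz.
k=2: 84 Hz, 92 Hz.
k=3: 128 Hz, 136 Hz.
k=4: 172 Hz, 180 Hz.
Within [56 Hz, 136 Hz]: 84 Hz, 92 Hz, 128 Hz, 136 Hz.

84 Hz, 92 Hz, 128 Hz, 136 Hz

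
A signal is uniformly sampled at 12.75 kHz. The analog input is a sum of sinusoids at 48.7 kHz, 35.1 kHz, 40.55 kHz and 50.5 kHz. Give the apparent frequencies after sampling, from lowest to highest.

fs/2 = 6.375 kHz.
48.7 kHz mod fs = 10.45 kHz.
10.45 kHz > fs/2 = 6.375 kHz, folds to fs − 10.45 kHz = 2.3 kHz.
35.1 kHz mod fs = 9.6 kHz.
9.6 kHz > fs/2 = 6.375 kHz, folds to fs − 9.6 kHz = 3.15 kHz.
40.55 kHz mod fs = 2.3 kHz.
2.3 kHz ≤ fs/2 = 6.375 kHz, appears at 2.3 kHz.
50.5 kHz mod fs = 12.25 kHz.
12.25 kHz > fs/2 = 6.375 kHz, folds to fs − 12.25 kHz = 0.5 kHz.
Distinct values: {0.5 kHz, 2.3 kHz, 3.15 kHz}.

0.5 kHz, 2.3 kHz, 3.15 kHz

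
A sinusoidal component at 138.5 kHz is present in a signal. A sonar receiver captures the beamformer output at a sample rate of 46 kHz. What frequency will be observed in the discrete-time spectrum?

0.5 kHz

138.5 kHz mod fs = 0.5 kHz.
0.5 kHz ≤ fs/2 = 23 kHz, appears at 0.5 kHz.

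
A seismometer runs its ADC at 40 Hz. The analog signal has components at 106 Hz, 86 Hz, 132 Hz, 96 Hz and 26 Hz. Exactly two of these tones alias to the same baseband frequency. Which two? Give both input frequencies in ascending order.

26 Hz, 106 Hz

fs/2 = 20 Hz.
106 Hz mod fs = 26 Hz.
26 Hz > fs/2 = 20 Hz, folds to fs − 26 Hz = 14 Hz.
86 Hz mod fs = 6 Hz.
6 Hz ≤ fs/2 = 20 Hz, appears at 6 Hz.
132 Hz mod fs = 12 Hz.
12 Hz ≤ fs/2 = 20 Hz, appears at 12 Hz.
96 Hz mod fs = 16 Hz.
16 Hz ≤ fs/2 = 20 Hz, appears at 16 Hz.
26 Hz > fs/2 = 20 Hz, folds to fs − 26 Hz = 14 Hz.
26 Hz and 106 Hz both map to 14 Hz.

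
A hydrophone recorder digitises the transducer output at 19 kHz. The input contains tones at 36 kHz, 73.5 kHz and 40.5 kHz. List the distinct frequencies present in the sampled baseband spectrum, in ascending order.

fs/2 = 9.5 kHz.
36 kHz mod fs = 17 kHz.
17 kHz > fs/2 = 9.5 kHz, folds to fs − 17 kHz = 2 kHz.
73.5 kHz mod fs = 16.5 kHz.
16.5 kHz > fs/2 = 9.5 kHz, folds to fs − 16.5 kHz = 2.5 kHz.
40.5 kHz mod fs = 2.5 kHz.
2.5 kHz ≤ fs/2 = 9.5 kHz, appears at 2.5 kHz.
Distinct values: {2 kHz, 2.5 kHz}.

2 kHz, 2.5 kHz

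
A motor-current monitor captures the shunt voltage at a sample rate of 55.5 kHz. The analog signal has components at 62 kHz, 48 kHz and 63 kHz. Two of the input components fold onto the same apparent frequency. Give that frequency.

fs/2 = 27.75 kHz.
62 kHz mod fs = 6.5 kHz.
6.5 kHz ≤ fs/2 = 27.75 kHz, appears at 6.5 kHz.
48 kHz > fs/2 = 27.75 kHz, folds to fs − 48 kHz = 7.5 kHz.
63 kHz mod fs = 7.5 kHz.
7.5 kHz ≤ fs/2 = 27.75 kHz, appears at 7.5 kHz.
48 kHz and 63 kHz both map to 7.5 kHz.

7.5 kHz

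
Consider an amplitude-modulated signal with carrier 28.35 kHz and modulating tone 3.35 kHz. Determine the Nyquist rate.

AM sidebands sit at fc ± fm = 25 kHz and 31.7 kHz.
Highest-frequency component: 31.7 kHz.
Nyquist rate = 2 × 31.7 kHz = 63.4 kHz.

63.4 kHz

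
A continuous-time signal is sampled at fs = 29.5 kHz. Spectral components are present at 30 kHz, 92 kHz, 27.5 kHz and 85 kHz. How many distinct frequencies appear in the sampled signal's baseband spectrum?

fs/2 = 14.75 kHz.
30 kHz mod fs = 0.5 kHz.
0.5 kHz ≤ fs/2 = 14.75 kHz, appears at 0.5 kHz.
92 kHz mod fs = 3.5 kHz.
3.5 kHz ≤ fs/2 = 14.75 kHz, appears at 3.5 kHz.
27.5 kHz > fs/2 = 14.75 kHz, folds to fs − 27.5 kHz = 2 kHz.
85 kHz mod fs = 26 kHz.
26 kHz > fs/2 = 14.75 kHz, folds to fs − 26 kHz = 3.5 kHz.
Distinct values: {0.5 kHz, 2 kHz, 3.5 kHz} → 3.

3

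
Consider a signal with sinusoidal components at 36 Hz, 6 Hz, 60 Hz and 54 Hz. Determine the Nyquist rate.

120 Hz

Highest-frequency component: 60 Hz.
Nyquist rate = 2 × 60 Hz = 120 Hz.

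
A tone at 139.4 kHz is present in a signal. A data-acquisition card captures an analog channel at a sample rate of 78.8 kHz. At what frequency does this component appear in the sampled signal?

139.4 kHz mod fs = 60.6 kHz.
60.6 kHz > fs/2 = 39.4 kHz, folds to fs − 60.6 kHz = 18.2 kHz.

18.2 kHz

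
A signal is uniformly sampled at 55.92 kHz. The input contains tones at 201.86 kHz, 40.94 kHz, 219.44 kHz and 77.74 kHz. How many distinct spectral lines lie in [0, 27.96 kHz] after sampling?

3

fs/2 = 27.96 kHz.
201.86 kHz mod fs = 34.1 kHz.
34.1 kHz > fs/2 = 27.96 kHz, folds to fs − 34.1 kHz = 21.82 kHz.
40.94 kHz > fs/2 = 27.96 kHz, folds to fs − 40.94 kHz = 14.98 kHz.
219.44 kHz mod fs = 51.68 kHz.
51.68 kHz > fs/2 = 27.96 kHz, folds to fs − 51.68 kHz = 4.24 kHz.
77.74 kHz mod fs = 21.82 kHz.
21.82 kHz ≤ fs/2 = 27.96 kHz, appears at 21.82 kHz.
Distinct values: {4.24 kHz, 14.98 kHz, 21.82 kHz} → 3.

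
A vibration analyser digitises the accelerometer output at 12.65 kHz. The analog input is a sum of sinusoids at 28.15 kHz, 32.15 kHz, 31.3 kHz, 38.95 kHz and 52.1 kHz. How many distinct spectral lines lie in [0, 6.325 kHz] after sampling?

5

fs/2 = 6.325 kHz.
28.15 kHz mod fs = 2.85 kHz.
2.85 kHz ≤ fs/2 = 6.325 kHz, appears at 2.85 kHz.
32.15 kHz mod fs = 6.85 kHz.
6.85 kHz > fs/2 = 6.325 kHz, folds to fs − 6.85 kHz = 5.8 kHz.
31.3 kHz mod fs = 6 kHz.
6 kHz ≤ fs/2 = 6.325 kHz, appears at 6 kHz.
38.95 kHz mod fs = 1 kHz.
1 kHz ≤ fs/2 = 6.325 kHz, appears at 1 kHz.
52.1 kHz mod fs = 1.5 kHz.
1.5 kHz ≤ fs/2 = 6.325 kHz, appears at 1.5 kHz.
Distinct values: {1 kHz, 1.5 kHz, 2.85 kHz, 5.8 kHz, 6 kHz} → 5.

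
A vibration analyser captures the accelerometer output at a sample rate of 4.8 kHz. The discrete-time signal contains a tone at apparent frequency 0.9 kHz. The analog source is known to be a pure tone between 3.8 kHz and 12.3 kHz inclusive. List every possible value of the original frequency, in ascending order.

Frequencies that alias to 0.9 kHz are k·fs ± 0.9 kHz for integer k ≥ 0.
k=0: 0.9 kHz.
k=1: 3.9 kHz, 5.7 kHz.
k=2: 8.7 kHz, 10.5 kHz.
k=3: 13.5 kHz, 15.3 kHz.
Within [3.8 kHz, 12.3 kHz]: 3.9 kHz, 5.7 kHz, 8.7 kHz, 10.5 kHz.

3.9 kHz, 5.7 kHz, 8.7 kHz, 10.5 kHz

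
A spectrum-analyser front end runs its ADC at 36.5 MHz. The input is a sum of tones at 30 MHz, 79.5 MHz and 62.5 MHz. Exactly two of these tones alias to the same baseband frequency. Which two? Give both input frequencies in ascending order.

30 MHz, 79.5 MHz

fs/2 = 18.25 MHz.
30 MHz > fs/2 = 18.25 MHz, folds to fs − 30 MHz = 6.5 MHz.
79.5 MHz mod fs = 6.5 MHz.
6.5 MHz ≤ fs/2 = 18.25 MHz, appears at 6.5 MHz.
62.5 MHz mod fs = 26 MHz.
26 MHz > fs/2 = 18.25 MHz, folds to fs − 26 MHz = 10.5 MHz.
30 MHz and 79.5 MHz both map to 6.5 MHz.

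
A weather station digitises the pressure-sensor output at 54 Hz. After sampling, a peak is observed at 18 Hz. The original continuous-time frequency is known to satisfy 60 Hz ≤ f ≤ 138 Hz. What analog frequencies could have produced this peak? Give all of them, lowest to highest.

Frequencies that alias to 18 Hz are k·fs ± 18 Hz for integer k ≥ 0.
k=0: 18 Hz.
k=1: 36 Hz, 72 Hz.
k=2: 90 Hz, 126 Hz.
k=3: 144 Hz, 180 Hz.
Within [60 Hz, 138 Hz]: 72 Hz, 90 Hz, 126 Hz.

72 Hz, 90 Hz, 126 Hz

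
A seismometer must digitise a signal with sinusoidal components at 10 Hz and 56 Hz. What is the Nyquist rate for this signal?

112 Hz

Highest-frequency component: 56 Hz.
Nyquist rate = 2 × 56 Hz = 112 Hz.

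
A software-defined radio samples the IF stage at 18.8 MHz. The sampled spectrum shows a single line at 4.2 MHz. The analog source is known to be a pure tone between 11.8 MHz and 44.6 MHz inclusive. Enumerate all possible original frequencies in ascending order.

14.6 MHz, 23 MHz, 33.4 MHz, 41.8 MHz

Frequencies that alias to 4.2 MHz are k·fs ± 4.2 MHz for integer k ≥ 0.
k=0: 4.2 MHz.
k=1: 14.6 MHz, 23 MHz.
k=2: 33.4 MHz, 41.8 MHz.
k=3: 52.2 MHz, 60.6 MHz.
Within [11.8 MHz, 44.6 MHz]: 14.6 MHz, 23 MHz, 33.4 MHz, 41.8 MHz.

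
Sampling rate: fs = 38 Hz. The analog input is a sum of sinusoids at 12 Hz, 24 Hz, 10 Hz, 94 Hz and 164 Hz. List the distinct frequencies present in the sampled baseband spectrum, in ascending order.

fs/2 = 19 Hz.
12 Hz ≤ fs/2 = 19 Hz, passes unchanged.
24 Hz > fs/2 = 19 Hz, folds to fs − 24 Hz = 14 Hz.
10 Hz ≤ fs/2 = 19 Hz, passes unchanged.
94 Hz mod fs = 18 Hz.
18 Hz ≤ fs/2 = 19 Hz, appears at 18 Hz.
164 Hz mod fs = 12 Hz.
12 Hz ≤ fs/2 = 19 Hz, appears at 12 Hz.
Distinct values: {10 Hz, 12 Hz, 14 Hz, 18 Hz}.

10 Hz, 12 Hz, 14 Hz, 18 Hz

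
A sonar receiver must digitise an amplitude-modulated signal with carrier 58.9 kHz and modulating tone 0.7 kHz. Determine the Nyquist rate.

AM sidebands sit at fc ± fm = 58.2 kHz and 59.6 kHz.
Highest-frequency component: 59.6 kHz.
Nyquist rate = 2 × 59.6 kHz = 119.2 kHz.

119.2 kHz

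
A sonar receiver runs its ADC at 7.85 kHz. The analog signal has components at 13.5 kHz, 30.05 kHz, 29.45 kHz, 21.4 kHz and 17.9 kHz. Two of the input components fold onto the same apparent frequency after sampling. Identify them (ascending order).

13.5 kHz, 17.9 kHz

fs/2 = 3.925 kHz.
13.5 kHz mod fs = 5.65 kHz.
5.65 kHz > fs/2 = 3.925 kHz, folds to fs − 5.65 kHz = 2.2 kHz.
30.05 kHz mod fs = 6.5 kHz.
6.5 kHz > fs/2 = 3.925 kHz, folds to fs − 6.5 kHz = 1.35 kHz.
29.45 kHz mod fs = 5.9 kHz.
5.9 kHz > fs/2 = 3.925 kHz, folds to fs − 5.9 kHz = 1.95 kHz.
21.4 kHz mod fs = 5.7 kHz.
5.7 kHz > fs/2 = 3.925 kHz, folds to fs − 5.7 kHz = 2.15 kHz.
17.9 kHz mod fs = 2.2 kHz.
2.2 kHz ≤ fs/2 = 3.925 kHz, appears at 2.2 kHz.
13.5 kHz and 17.9 kHz both map to 2.2 kHz.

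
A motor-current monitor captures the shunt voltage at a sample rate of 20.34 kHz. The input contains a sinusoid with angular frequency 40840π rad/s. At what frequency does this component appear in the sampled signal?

0.08 kHz

ω = 40840π rad/s → f = ω/(2π) = 20420 Hz = 20.42 kHz.
20.42 kHz mod fs = 0.08 kHz.
0.08 kHz ≤ fs/2 = 10.17 kHz, appears at 0.08 kHz.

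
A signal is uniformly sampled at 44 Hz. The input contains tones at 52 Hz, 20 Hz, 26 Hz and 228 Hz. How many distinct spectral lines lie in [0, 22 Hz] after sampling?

3

fs/2 = 22 Hz.
52 Hz mod fs = 8 Hz.
8 Hz ≤ fs/2 = 22 Hz, appears at 8 Hz.
20 Hz ≤ fs/2 = 22 Hz, passes unchanged.
26 Hz > fs/2 = 22 Hz, folds to fs − 26 Hz = 18 Hz.
228 Hz mod fs = 8 Hz.
8 Hz ≤ fs/2 = 22 Hz, appears at 8 Hz.
Distinct values: {8 Hz, 18 Hz, 20 Hz} → 3.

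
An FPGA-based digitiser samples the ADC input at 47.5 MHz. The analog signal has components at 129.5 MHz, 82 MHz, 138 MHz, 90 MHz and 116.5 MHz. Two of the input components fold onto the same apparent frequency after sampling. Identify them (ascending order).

fs/2 = 23.75 MHz.
129.5 MHz mod fs = 34.5 MHz.
34.5 MHz > fs/2 = 23.75 MHz, folds to fs − 34.5 MHz = 13 MHz.
82 MHz mod fs = 34.5 MHz.
34.5 MHz > fs/2 = 23.75 MHz, folds to fs − 34.5 MHz = 13 MHz.
138 MHz mod fs = 43 MHz.
43 MHz > fs/2 = 23.75 MHz, folds to fs − 43 MHz = 4.5 MHz.
90 MHz mod fs = 42.5 MHz.
42.5 MHz > fs/2 = 23.75 MHz, folds to fs − 42.5 MHz = 5 MHz.
116.5 MHz mod fs = 21.5 MHz.
21.5 MHz ≤ fs/2 = 23.75 MHz, appears at 21.5 MHz.
82 MHz and 129.5 MHz both map to 13 MHz.

82 MHz, 129.5 MHz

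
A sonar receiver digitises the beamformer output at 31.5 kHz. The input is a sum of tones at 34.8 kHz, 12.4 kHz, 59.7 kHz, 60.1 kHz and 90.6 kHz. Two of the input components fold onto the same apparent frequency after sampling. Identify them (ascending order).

fs/2 = 15.75 kHz.
34.8 kHz mod fs = 3.3 kHz.
3.3 kHz ≤ fs/2 = 15.75 kHz, appears at 3.3 kHz.
12.4 kHz ≤ fs/2 = 15.75 kHz, passes unchanged.
59.7 kHz mod fs = 28.2 kHz.
28.2 kHz > fs/2 = 15.75 kHz, folds to fs − 28.2 kHz = 3.3 kHz.
60.1 kHz mod fs = 28.6 kHz.
28.6 kHz > fs/2 = 15.75 kHz, folds to fs − 28.6 kHz = 2.9 kHz.
90.6 kHz mod fs = 27.6 kHz.
27.6 kHz > fs/2 = 15.75 kHz, folds to fs − 27.6 kHz = 3.9 kHz.
34.8 kHz and 59.7 kHz both map to 3.3 kHz.

34.8 kHz, 59.7 kHz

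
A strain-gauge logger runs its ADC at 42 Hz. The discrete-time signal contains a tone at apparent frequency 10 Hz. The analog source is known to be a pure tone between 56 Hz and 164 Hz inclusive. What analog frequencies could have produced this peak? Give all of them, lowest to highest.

74 Hz, 94 Hz, 116 Hz, 136 Hz, 158 Hz

Frequencies that alias to 10 Hz are k·fs ± 10 Hz for integer k ≥ 0.
k=0: 10 Hz.
k=1: 32 Hz, 52 Hz.
k=2: 74 Hz, 94 Hz.
k=3: 116 Hz, 136 Hz.
k=4: 158 Hz, 178 Hz.
k=5: 200 Hz, 220 Hz.
Within [56 Hz, 164 Hz]: 74 Hz, 94 Hz, 116 Hz, 136 Hz, 158 Hz.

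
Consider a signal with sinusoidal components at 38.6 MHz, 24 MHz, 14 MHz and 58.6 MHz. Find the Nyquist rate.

117.2 MHz

Highest-frequency component: 58.6 MHz.
Nyquist rate = 2 × 58.6 MHz = 117.2 MHz.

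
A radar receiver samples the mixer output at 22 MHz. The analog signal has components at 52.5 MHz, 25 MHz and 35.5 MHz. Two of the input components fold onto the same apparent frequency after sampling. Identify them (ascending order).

35.5 MHz, 52.5 MHz

fs/2 = 11 MHz.
52.5 MHz mod fs = 8.5 MHz.
8.5 MHz ≤ fs/2 = 11 MHz, appears at 8.5 MHz.
25 MHz mod fs = 3 MHz.
3 MHz ≤ fs/2 = 11 MHz, appears at 3 MHz.
35.5 MHz mod fs = 13.5 MHz.
13.5 MHz > fs/2 = 11 MHz, folds to fs − 13.5 MHz = 8.5 MHz.
35.5 MHz and 52.5 MHz both map to 8.5 MHz.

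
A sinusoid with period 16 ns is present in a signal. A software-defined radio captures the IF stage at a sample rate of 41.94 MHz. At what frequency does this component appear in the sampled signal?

20.56 MHz

T = 16 ns → f = 1/T = 62.5 MHz.
62.5 MHz mod fs = 20.56 MHz.
20.56 MHz ≤ fs/2 = 20.97 MHz, appears at 20.56 MHz.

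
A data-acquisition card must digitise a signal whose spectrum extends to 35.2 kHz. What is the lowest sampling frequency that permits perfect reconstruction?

70.4 kHz

Nyquist rate = 2 × 35.2 kHz = 70.4 kHz.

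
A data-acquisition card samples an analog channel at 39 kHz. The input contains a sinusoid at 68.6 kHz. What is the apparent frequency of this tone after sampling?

9.4 kHz

68.6 kHz mod fs = 29.6 kHz.
29.6 kHz > fs/2 = 19.5 kHz, folds to fs − 29.6 kHz = 9.4 kHz.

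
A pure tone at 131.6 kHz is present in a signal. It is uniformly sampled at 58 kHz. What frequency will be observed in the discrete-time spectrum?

131.6 kHz mod fs = 15.6 kHz.
15.6 kHz ≤ fs/2 = 29 kHz, appears at 15.6 kHz.

15.6 kHz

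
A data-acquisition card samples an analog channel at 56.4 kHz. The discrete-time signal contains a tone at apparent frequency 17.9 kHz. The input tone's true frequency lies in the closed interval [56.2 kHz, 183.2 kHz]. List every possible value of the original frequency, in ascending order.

74.3 kHz, 94.9 kHz, 130.7 kHz, 151.3 kHz

Frequencies that alias to 17.9 kHz are k·fs ± 17.9 kHz for integer k ≥ 0.
k=0: 17.9 kHz.
k=1: 38.5 kHz, 74.3 kHz.
k=2: 94.9 kHz, 130.7 kHz.
k=3: 151.3 kHz, 187.1 kHz.
k=4: 207.7 kHz, 243.5 kHz.
Within [56.2 kHz, 183.2 kHz]: 74.3 kHz, 94.9 kHz, 130.7 kHz, 151.3 kHz.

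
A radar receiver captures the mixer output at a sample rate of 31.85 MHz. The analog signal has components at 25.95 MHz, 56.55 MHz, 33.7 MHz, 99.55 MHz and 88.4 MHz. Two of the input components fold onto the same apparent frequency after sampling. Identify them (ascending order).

56.55 MHz, 88.4 MHz

fs/2 = 15.925 MHz.
25.95 MHz > fs/2 = 15.925 MHz, folds to fs − 25.95 MHz = 5.9 MHz.
56.55 MHz mod fs = 24.7 MHz.
24.7 MHz > fs/2 = 15.925 MHz, folds to fs − 24.7 MHz = 7.15 MHz.
33.7 MHz mod fs = 1.85 MHz.
1.85 MHz ≤ fs/2 = 15.925 MHz, appears at 1.85 MHz.
99.55 MHz mod fs = 4 MHz.
4 MHz ≤ fs/2 = 15.925 MHz, appears at 4 MHz.
88.4 MHz mod fs = 24.7 MHz.
24.7 MHz > fs/2 = 15.925 MHz, folds to fs − 24.7 MHz = 7.15 MHz.
56.55 MHz and 88.4 MHz both map to 7.15 MHz.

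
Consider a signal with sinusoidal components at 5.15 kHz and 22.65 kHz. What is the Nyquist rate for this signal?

Highest-frequency component: 22.65 kHz.
Nyquist rate = 2 × 22.65 kHz = 45.3 kHz.

45.3 kHz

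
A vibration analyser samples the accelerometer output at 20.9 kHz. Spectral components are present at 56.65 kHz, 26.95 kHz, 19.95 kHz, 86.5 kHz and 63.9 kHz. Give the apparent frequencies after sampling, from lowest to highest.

fs/2 = 10.45 kHz.
56.65 kHz mod fs = 14.85 kHz.
14.85 kHz > fs/2 = 10.45 kHz, folds to fs − 14.85 kHz = 6.05 kHz.
26.95 kHz mod fs = 6.05 kHz.
6.05 kHz ≤ fs/2 = 10.45 kHz, appears at 6.05 kHz.
19.95 kHz > fs/2 = 10.45 kHz, folds to fs − 19.95 kHz = 0.95 kHz.
86.5 kHz mod fs = 2.9 kHz.
2.9 kHz ≤ fs/2 = 10.45 kHz, appears at 2.9 kHz.
63.9 kHz mod fs = 1.2 kHz.
1.2 kHz ≤ fs/2 = 10.45 kHz, appears at 1.2 kHz.
Distinct values: {0.95 kHz, 1.2 kHz, 2.9 kHz, 6.05 kHz}.

0.95 kHz, 1.2 kHz, 2.9 kHz, 6.05 kHz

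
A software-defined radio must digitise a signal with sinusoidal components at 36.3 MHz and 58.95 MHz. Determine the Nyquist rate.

117.9 MHz

Highest-frequency component: 58.95 MHz.
Nyquist rate = 2 × 58.95 MHz = 117.9 MHz.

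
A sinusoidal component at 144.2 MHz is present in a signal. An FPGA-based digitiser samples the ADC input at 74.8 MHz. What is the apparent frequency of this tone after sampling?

5.4 MHz

144.2 MHz mod fs = 69.4 MHz.
69.4 MHz > fs/2 = 37.4 MHz, folds to fs − 69.4 MHz = 5.4 MHz.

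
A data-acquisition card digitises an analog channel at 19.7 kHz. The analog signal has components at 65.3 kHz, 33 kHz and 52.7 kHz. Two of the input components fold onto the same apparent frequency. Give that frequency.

fs/2 = 9.85 kHz.
65.3 kHz mod fs = 6.2 kHz.
6.2 kHz ≤ fs/2 = 9.85 kHz, appears at 6.2 kHz.
33 kHz mod fs = 13.3 kHz.
13.3 kHz > fs/2 = 9.85 kHz, folds to fs − 13.3 kHz = 6.4 kHz.
52.7 kHz mod fs = 13.3 kHz.
13.3 kHz > fs/2 = 9.85 kHz, folds to fs − 13.3 kHz = 6.4 kHz.
33 kHz and 52.7 kHz both map to 6.4 kHz.

6.4 kHz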